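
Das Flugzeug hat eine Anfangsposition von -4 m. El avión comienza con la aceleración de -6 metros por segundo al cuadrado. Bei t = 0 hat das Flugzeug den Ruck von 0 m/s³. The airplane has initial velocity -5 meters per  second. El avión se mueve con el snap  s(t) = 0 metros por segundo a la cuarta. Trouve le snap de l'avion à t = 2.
En utilisant s(t) = 0 et en substituant t = 2, nous trouvons s = 0.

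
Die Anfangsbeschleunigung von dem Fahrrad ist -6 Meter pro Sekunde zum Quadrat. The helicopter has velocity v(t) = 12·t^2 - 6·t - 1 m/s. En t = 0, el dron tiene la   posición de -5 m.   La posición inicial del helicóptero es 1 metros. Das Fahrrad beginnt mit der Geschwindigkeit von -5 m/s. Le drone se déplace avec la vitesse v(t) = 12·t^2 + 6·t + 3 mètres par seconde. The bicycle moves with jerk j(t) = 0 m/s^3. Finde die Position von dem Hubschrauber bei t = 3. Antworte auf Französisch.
Nous devons trouver la primitive de notre équation de la vitesse v(t) = 12·t^2 - 6·t - 1 1 fois. La primitive de la vitesse est la position. En utilisant x(0) = 1, nous obtenons x(t) = 4·t^3 - 3·t^2 - t + 1. Nous avons la position x(t) = 4·t^3 - 3·t^2 - t + 1. En substituant t = 3: x(3) = 79.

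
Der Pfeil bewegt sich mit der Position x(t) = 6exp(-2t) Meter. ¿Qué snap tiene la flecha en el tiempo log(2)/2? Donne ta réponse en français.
Pour résoudre ceci, nous devons prendre 4 dérivées de notre équation de la position x(t) = 6·exp(-2·t). En dérivant la position, nous obtenons la vitesse: v(t) = -12·exp(-2·t). La dérivée de la vitesse donne l'accélération: a(t) = 24·exp(-2·t). La dérivée de l'accélération donne le jerk: j(t) = -48·exp(-2·t). En dérivant le jerk, nous obtenons le snap: s(t) = 96·exp(-2·t). Nous avons le snap s(t) = 96·exp(-2·t). En substituant t = log(2)/2: s(log(2)/2) = 48.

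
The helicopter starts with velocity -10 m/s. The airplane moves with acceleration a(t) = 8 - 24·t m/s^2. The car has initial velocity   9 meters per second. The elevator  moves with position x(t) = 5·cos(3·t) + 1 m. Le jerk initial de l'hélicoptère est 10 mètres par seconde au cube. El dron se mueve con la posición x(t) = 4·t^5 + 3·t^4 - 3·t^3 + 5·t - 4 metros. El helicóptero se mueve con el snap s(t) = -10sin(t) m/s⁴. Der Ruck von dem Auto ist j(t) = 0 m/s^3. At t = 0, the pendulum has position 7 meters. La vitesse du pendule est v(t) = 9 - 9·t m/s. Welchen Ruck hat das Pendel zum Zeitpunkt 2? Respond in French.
En partant de la vitesse v(t) = 9 - 9·t, nous prenons 2 dérivées. En dérivant la vitesse, nous obtenons l'accélération: a(t) = -9. La dérivée de l'accélération donne le jerk: j(t) = 0. En utilisant j(t) = 0 et en substituant t = 2, nous trouvons j = 0.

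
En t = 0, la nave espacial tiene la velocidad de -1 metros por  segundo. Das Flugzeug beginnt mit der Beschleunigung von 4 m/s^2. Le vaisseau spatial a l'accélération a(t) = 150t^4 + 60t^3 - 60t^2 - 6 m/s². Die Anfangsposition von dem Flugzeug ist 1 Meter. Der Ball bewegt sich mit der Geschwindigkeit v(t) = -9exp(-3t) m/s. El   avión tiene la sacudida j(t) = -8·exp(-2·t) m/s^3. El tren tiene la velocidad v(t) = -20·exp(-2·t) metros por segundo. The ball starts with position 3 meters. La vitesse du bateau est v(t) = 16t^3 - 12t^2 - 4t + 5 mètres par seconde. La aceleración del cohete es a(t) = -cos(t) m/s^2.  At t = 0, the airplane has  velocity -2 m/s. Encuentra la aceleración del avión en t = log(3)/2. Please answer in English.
To solve this, we need to take 1 antiderivative of our jerk equation j(t) = -8·exp(-2·t). The integral of jerk, with a(0) = 4, gives acceleration: a(t) = 4·exp(-2·t). We have acceleration a(t) = 4·exp(-2·t). Substituting t = log(3)/2: a(log(3)/2) = 4/3.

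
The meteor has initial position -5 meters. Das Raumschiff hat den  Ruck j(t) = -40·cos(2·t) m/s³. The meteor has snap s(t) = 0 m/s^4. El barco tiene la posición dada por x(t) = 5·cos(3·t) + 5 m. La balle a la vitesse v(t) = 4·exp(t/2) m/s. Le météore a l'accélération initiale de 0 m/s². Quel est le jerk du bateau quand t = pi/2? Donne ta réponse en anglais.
To solve this, we need to take 3 derivatives of our position equation x(t) = 5·cos(3·t) + 5. Differentiating position, we get velocity: v(t) = -15·sin(3·t). Differentiating velocity, we get acceleration: a(t) = -45·cos(3·t). Differentiating acceleration, we get jerk: j(t) = 135·sin(3·t). Using j(t) = 135·sin(3·t) and substituting t = pi/2, we find j = -135.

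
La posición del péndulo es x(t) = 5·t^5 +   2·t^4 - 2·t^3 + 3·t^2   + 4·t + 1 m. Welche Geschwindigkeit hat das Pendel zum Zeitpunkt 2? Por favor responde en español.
Para resolver esto, necesitamos tomar 1 derivada de nuestra ecuación de la posición x(t) = 5·t^5 + 2·t^4 - 2·t^3 + 3·t^2 + 4·t + 1. La derivada de la posición da la velocidad: v(t) = 25·t^4 + 8·t^3 - 6·t^2 + 6·t + 4. Usando v(t) = 25·t^4 + 8·t^3 - 6·t^2 + 6·t + 4 y sustituyendo t = 2, encontramos v = 456.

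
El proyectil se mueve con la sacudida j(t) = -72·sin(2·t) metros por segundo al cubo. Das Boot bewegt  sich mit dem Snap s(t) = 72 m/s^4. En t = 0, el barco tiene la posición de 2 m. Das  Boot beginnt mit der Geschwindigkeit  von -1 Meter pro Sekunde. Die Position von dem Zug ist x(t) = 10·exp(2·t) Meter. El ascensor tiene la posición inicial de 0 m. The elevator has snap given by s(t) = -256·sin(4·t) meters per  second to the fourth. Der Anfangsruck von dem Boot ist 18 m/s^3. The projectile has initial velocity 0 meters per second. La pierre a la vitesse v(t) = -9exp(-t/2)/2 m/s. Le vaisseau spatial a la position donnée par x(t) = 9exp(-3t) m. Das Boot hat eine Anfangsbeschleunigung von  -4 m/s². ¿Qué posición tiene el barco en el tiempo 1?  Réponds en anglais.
To find the answer, we compute 4 antiderivatives of s(t) = 72. Taking ∫s(t)dt and applying j(0) = 18, we find j(t) = 72·t + 18. The integral of jerk is acceleration. Using a(0) = -4, we get a(t) = 36·t^2 + 18·t - 4. The integral of acceleration is velocity. Using v(0) = -1, we get v(t) = 12·t^3 + 9·t^2 - 4·t - 1. The antiderivative of velocity is position. Using x(0) = 2, we get x(t) = 3·t^4 + 3·t^3 - 2·t^2 - t + 2. From the given position equation x(t) = 3·t^4 + 3·t^3 - 2·t^2 - t + 2, we substitute t = 1 to get x = 5.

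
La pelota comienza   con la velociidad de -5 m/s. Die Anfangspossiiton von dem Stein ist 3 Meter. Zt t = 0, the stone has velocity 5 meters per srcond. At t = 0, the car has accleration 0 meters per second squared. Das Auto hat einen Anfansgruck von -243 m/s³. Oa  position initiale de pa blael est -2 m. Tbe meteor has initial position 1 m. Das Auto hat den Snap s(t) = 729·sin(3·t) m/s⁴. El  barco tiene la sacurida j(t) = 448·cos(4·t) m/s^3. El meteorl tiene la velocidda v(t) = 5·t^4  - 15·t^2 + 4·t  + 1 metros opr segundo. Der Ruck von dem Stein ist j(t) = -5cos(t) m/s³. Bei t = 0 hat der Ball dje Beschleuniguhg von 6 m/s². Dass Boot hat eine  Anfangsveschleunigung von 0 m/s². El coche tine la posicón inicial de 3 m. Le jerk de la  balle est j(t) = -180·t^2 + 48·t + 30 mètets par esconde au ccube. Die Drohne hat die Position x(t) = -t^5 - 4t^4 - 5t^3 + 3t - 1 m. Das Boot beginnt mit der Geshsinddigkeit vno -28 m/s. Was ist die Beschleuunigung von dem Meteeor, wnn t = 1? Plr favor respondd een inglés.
To solve this, we need to take 1 derivative of our velocity equation v(t) = 5·t^4 - 15·t^2 + 4·t + 1. The derivative of velocity gives acceleration: a(t) = 20·t^3 - 30·t + 4. We have acceleration a(t) = 20·t^3 - 30·t + 4. Substituting t = 1: a(1) = -6.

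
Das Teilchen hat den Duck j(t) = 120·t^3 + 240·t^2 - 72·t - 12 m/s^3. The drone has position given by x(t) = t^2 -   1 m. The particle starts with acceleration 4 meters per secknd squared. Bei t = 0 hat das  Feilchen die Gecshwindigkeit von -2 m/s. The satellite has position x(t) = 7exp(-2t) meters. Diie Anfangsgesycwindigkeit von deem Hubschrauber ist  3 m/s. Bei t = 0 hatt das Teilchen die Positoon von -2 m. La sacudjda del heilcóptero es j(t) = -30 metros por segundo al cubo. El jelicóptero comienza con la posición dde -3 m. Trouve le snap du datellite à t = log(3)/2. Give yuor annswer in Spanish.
Para resolver esto, necesitamos tomar 4 derivadas de nuestra ecuación de la posición x(t) = 7·exp(-2·t). Derivando la posición, obtenemos la velocidad: v(t) = -14·exp(-2·t). La derivada de la velocidad da la aceleración: a(t) = 28·exp(-2·t). Derivando la aceleración, obtenemos la sacudida: j(t) = -56·exp(-2·t). La derivada de la sacudida da el snap: s(t) = 112·exp(-2·t). Tenemos el snap s(t) = 112·exp(-2·t). Sustituyendo t = log(3)/2: s(log(3)/2) = 112/3.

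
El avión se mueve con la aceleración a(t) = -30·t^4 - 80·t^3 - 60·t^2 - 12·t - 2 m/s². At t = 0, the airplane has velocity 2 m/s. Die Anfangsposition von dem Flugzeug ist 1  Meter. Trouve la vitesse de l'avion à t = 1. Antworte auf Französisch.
Nous devons trouver l'intégrale de notre équation de l'accélération a(t) = -30·t^4 - 80·t^3 - 60·t^2 - 12·t - 2 1 fois. En prenant ∫a(t)dt et en appliquant v(0) = 2, nous trouvons v(t) = -6·t^5 - 20·t^4 - 20·t^3 - 6·t^2 - 2·t + 2. Nous avons la vitesse v(t) = -6·t^5 - 20·t^4 - 20·t^3 - 6·t^2 - 2·t + 2. En substituant t = 1: v(1) = -52.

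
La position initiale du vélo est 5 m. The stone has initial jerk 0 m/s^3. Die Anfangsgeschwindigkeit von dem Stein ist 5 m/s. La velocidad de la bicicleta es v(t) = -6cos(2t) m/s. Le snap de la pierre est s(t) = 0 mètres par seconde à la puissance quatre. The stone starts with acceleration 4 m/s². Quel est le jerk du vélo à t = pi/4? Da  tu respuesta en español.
Partiendo de la velocidad v(t) = -6·cos(2·t), tomamos 2 derivadas. Tomando d/dt de v(t), encontramos a(t) = 12·sin(2·t). Derivando la aceleración, obtenemos la sacudida: j(t) = 24·cos(2·t). Usando j(t) = 24·cos(2·t) y sustituyendo t = pi/4, encontramos j = 0.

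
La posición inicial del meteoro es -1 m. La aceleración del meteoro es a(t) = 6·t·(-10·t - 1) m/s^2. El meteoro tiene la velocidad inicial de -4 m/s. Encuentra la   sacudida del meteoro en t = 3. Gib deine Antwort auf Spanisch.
Debemos derivar nuestra ecuación de la aceleración a(t) = 6·t·(-10·t - 1) 1 vez. Derivando la aceleración, obtenemos la sacudida: j(t) = -120·t - 6. Usando j(t) = -120·t - 6 y sustituyendo t = 3, encontramos j = -366.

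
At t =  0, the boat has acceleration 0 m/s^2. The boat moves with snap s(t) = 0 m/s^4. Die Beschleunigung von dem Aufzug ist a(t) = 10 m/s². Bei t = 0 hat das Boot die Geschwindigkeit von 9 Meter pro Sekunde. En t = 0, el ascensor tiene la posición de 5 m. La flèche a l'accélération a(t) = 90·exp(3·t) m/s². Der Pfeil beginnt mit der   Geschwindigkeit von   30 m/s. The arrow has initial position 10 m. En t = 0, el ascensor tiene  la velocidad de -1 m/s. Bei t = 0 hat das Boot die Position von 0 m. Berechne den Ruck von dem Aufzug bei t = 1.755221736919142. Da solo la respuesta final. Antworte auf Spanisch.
En t = 1.755221736919142, j = 0.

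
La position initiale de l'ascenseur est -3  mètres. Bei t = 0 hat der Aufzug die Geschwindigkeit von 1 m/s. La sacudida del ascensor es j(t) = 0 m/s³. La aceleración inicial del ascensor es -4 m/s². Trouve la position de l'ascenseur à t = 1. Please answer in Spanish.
Debemos encontrar la antiderivada de nuestra ecuación de la sacudida j(t) = 0 3 veces. Integrando la sacudida y usando la condición inicial a(0) = -4, obtenemos a(t) = -4. La integral de la aceleración, con v(0) = 1, da la velocidad: v(t) = 1 - 4·t. La integral de la velocidad es la posición. Usando x(0) = -3, obtenemos x(t) = -2·t^2 + t - 3. Tenemos la posición x(t) = -2·t^2 + t - 3. Sustituyendo t = 1: x(1) = -4.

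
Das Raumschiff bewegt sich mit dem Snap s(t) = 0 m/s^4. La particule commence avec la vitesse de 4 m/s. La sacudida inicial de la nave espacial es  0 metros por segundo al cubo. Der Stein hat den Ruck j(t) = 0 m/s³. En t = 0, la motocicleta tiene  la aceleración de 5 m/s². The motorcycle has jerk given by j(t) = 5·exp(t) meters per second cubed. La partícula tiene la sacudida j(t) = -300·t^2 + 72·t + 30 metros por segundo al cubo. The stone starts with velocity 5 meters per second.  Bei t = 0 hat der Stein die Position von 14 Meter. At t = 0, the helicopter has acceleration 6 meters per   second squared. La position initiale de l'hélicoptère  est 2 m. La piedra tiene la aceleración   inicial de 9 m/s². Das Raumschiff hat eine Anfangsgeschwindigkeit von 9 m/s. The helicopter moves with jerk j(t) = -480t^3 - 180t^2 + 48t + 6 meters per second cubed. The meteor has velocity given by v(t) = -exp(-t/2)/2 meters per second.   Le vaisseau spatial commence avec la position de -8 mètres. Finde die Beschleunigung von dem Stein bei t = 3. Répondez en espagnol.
Para resolver esto, necesitamos tomar 1 antiderivada de nuestra ecuación de la sacudida j(t) = 0. La integral de la sacudida es la aceleración. Usando a(0) = 9, obtenemos a(t) = 9. Usando a(t) = 9 y sustituyendo t = 3, encontramos a = 9.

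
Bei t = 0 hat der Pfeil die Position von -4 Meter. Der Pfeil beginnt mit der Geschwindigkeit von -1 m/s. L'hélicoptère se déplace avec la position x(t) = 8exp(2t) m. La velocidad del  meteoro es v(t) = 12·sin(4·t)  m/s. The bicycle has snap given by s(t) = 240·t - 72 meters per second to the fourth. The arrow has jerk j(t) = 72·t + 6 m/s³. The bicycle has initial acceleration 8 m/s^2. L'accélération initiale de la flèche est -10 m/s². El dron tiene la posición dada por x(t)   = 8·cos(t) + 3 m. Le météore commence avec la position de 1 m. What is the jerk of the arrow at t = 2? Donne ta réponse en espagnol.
Tenemos la sacudida j(t) = 72·t + 6. Sustituyendo t = 2: j(2) = 150.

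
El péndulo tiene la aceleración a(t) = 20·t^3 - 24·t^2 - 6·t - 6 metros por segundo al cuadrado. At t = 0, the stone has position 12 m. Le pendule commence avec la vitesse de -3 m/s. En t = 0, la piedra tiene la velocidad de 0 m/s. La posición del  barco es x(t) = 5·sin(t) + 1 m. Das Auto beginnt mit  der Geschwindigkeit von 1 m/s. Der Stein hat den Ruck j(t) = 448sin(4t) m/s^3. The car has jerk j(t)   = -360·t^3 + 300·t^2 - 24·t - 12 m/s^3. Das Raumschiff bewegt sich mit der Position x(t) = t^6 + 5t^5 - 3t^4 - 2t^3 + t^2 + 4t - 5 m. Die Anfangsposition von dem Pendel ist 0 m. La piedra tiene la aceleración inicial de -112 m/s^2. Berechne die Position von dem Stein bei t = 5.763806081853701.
Um dies zu lösen, müssen wir 3 Stammfunktionen unserer Gleichung für den Ruck j(t) = 448·sin(4·t) finden. Mit ∫j(t)dt und Anwendung von a(0) = -112, finden wir a(t) = -112·cos(4·t). Die Stammfunktion von der Beschleunigung ist die Geschwindigkeit. Mit v(0) = 0 erhalten wir v(t) = -28·sin(4·t). Das Integral von der Geschwindigkeit, mit x(0) = 12, ergibt die Position: x(t) = 7·cos(4·t) + 5. Wir haben die Position x(t) = 7·cos(4·t) + 5. Durch Einsetzen von t = 5.763806081853701: x(5.763806081853701) = 1.60281231557540.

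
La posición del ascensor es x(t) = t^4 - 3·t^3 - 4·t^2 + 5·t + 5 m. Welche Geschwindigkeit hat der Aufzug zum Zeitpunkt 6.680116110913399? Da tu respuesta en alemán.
Ausgehend von der Position x(t) = t^4 - 3·t^3 - 4·t^2 + 5·t + 5, nehmen wir 1 Ableitung. Die Ableitung von der Position ergibt die Geschwindigkeit: v(t) = 4·t^3 - 9·t^2 - 8·t + 5. Wir haben die Geschwindigkeit v(t) = 4·t^3 - 9·t^2 - 8·t + 5. Durch Einsetzen von t = 6.680116110913399: v(6.680116110913399) = 742.316212667298.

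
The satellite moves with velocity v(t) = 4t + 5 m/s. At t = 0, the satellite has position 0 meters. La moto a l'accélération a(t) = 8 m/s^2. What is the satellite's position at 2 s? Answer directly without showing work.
x(2) = 18.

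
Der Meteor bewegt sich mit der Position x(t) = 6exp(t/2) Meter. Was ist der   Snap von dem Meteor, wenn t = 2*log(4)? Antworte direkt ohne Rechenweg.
Der Snap bei t = 2*log(4) ist s = 3/2.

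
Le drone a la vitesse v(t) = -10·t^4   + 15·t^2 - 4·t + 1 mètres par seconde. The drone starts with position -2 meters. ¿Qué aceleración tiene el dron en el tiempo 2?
Partiendo de la velocidad v(t) = -10·t^4 + 15·t^2 - 4·t + 1, tomamos 1 derivada. Derivando la velocidad, obtenemos la aceleración: a(t) = -40·t^3 + 30·t - 4. Usando a(t) = -40·t^3 + 30·t - 4 y sustituyendo t = 2, encontramos a = -264.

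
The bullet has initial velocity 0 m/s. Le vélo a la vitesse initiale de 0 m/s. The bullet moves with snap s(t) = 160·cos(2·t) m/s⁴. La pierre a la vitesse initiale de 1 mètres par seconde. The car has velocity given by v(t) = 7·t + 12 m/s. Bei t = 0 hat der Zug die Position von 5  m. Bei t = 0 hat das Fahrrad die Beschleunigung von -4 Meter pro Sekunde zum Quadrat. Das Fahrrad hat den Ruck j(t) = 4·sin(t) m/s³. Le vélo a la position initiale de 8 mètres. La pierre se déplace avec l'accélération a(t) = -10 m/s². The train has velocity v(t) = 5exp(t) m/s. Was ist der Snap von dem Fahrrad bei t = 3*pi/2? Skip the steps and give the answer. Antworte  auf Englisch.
At t = 3*pi/2, s = 0.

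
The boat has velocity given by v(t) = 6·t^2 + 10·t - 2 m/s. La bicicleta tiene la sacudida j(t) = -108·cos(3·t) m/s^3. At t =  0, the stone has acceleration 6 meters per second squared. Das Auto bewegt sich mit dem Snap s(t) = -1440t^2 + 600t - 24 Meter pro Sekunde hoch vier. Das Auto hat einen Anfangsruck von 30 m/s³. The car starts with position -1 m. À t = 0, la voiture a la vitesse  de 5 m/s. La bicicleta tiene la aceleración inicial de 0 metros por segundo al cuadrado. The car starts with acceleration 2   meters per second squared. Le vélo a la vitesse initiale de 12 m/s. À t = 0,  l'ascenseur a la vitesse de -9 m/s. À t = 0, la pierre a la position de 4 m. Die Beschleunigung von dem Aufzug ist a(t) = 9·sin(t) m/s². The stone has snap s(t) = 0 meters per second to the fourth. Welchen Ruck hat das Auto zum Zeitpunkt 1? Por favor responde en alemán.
Ausgehend von dem Snap s(t) = -1440·t^2 + 600·t - 24, nehmen wir 1 Stammfunktion. Das Integral von dem Snap ist der Ruck. Mit j(0) = 30 erhalten wir j(t) = -480·t^3 + 300·t^2 - 24·t + 30. Wir haben den Ruck j(t) = -480·t^3 + 300·t^2 - 24·t + 30. Durch Einsetzen von t = 1: j(1) = -174.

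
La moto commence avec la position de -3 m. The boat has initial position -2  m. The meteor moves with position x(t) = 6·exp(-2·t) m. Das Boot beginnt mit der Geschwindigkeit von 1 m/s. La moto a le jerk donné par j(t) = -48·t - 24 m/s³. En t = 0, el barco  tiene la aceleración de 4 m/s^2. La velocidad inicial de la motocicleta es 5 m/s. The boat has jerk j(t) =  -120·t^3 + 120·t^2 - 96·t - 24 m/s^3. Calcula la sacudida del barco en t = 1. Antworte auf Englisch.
Using j(t) = -120·t^3 + 120·t^2 - 96·t - 24 and substituting t = 1, we find j = -120.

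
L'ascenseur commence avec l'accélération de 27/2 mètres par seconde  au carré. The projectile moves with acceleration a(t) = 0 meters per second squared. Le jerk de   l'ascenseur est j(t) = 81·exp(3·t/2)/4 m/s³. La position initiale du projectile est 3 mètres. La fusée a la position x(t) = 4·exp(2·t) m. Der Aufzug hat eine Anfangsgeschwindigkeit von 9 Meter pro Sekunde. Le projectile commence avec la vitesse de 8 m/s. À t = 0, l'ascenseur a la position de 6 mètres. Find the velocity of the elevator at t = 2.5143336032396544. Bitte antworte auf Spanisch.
Para resolver esto, necesitamos tomar 2 integrales de nuestra ecuación de la sacudida j(t) = 81·exp(3·t/2)/4. La antiderivada de la sacudida, con a(0) = 27/2, da la aceleración: a(t) = 27·exp(3·t/2)/2. Integrando la aceleración y usando la condición inicial v(0) = 9, obtenemos v(t) = 9·exp(3·t/2). De la ecuación de la velocidad v(t) = 9·exp(3·t/2), sustituimos t = 2.5143336032396544 para obtener v = 391.006812143582.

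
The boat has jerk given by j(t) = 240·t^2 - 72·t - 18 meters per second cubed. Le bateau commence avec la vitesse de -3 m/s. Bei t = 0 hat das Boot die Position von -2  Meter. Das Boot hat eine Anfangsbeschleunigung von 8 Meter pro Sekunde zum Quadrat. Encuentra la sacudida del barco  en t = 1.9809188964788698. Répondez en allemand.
Mit j(t) = 240·t^2 - 72·t - 18 und Einsetzen von t = 1.9809188964788698, finden wir j = 781.143361316017.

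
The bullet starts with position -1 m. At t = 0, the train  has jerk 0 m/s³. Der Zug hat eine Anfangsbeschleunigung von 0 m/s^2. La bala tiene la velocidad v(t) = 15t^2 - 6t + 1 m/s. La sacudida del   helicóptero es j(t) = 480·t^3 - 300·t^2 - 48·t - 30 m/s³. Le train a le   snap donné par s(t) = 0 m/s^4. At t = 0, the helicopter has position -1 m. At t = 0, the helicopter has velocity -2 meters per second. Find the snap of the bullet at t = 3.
Starting from velocity v(t) = 15·t^2 - 6·t + 1, we take 3 derivatives. The derivative of velocity gives acceleration: a(t) = 30·t - 6. The derivative of acceleration gives jerk: j(t) = 30. The derivative of jerk gives snap: s(t) = 0. We have snap s(t) = 0. Substituting t = 3: s(3) = 0.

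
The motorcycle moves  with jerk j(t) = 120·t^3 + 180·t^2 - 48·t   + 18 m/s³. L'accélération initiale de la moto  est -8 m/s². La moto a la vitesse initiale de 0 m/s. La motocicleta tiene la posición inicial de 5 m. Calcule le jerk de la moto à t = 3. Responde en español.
De la ecuación de la sacudida j(t) = 120·t^3 + 180·t^2 - 48·t + 18, sustituimos t = 3 para obtener j = 4734.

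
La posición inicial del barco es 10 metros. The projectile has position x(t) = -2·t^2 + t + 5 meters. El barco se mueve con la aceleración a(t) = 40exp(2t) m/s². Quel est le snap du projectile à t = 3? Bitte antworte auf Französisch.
Pour résoudre ceci, nous devons prendre 4 dérivées de notre équation de la position x(t) = -2·t^2 + t + 5. En dérivant la position, nous obtenons la vitesse: v(t) = 1 - 4·t. En dérivant la vitesse, nous obtenons l'accélération: a(t) = -4. La dérivée de l'accélération donne le jerk: j(t) = 0. En prenant d/dt de j(t), nous trouvons s(t) = 0. De l'équation du snap s(t) = 0, nous substituons t = 3 pour obtenir s = 0.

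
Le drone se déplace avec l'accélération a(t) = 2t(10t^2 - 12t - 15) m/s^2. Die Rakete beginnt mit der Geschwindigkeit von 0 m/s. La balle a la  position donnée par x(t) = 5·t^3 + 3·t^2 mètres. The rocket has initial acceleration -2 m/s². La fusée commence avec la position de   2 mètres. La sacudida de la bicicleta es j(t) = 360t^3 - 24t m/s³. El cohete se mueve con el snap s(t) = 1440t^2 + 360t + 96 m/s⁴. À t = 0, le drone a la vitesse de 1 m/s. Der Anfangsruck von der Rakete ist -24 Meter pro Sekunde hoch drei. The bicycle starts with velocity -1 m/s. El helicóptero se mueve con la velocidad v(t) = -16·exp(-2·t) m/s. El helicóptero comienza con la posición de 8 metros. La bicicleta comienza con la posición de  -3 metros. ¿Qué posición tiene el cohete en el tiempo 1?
Necesitamos integrar nuestra ecuación del snap s(t) = 1440·t^2 + 360·t + 96 4 veces. Tomando ∫s(t)dt y aplicando j(0) = -24, encontramos j(t) = 480·t^3 + 180·t^2 + 96·t - 24. La integral de la sacudida es la aceleración. Usando a(0) = -2, obtenemos a(t) = 120·t^4 + 60·t^3 + 48·t^2 - 24·t - 2. La antiderivada de la aceleración, con v(0) = 0, da la velocidad: v(t) = t·(24·t^4 + 15·t^3 + 16·t^2 - 12·t - 2). Tomando ∫v(t)dt y aplicando x(0) = 2, encontramos x(t) = 4·t^6 + 3·t^5 + 4·t^4 - 4·t^3 - t^2 + 2. Usando x(t) = 4·t^6 + 3·t^5 + 4·t^4 - 4·t^3 - t^2 + 2 y sustituyendo t = 1, encontramos x = 8.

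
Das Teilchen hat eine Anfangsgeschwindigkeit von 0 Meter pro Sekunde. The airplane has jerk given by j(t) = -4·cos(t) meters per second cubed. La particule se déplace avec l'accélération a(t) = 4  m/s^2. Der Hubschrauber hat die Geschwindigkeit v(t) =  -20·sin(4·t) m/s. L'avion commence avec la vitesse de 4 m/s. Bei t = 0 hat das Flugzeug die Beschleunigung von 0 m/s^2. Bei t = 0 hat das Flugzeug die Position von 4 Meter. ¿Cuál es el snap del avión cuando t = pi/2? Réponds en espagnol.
Para resolver esto, necesitamos tomar 1 derivada de nuestra ecuación de la sacudida j(t) = -4·cos(t). Tomando d/dt de j(t), encontramos s(t) = 4·sin(t). De la ecuación del snap s(t) = 4·sin(t), sustituimos t = pi/2 para obtener s = 4.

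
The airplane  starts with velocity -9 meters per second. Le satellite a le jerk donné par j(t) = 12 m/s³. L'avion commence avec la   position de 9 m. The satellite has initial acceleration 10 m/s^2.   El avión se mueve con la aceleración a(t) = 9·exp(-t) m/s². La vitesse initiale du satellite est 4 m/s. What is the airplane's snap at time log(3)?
Starting from acceleration a(t) = 9·exp(-t), we take 2 derivatives. The derivative of acceleration gives jerk: j(t) = -9·exp(-t). Differentiating jerk, we get snap: s(t) = 9·exp(-t). Using s(t) = 9·exp(-t) and substituting t = log(3), we find s = 3.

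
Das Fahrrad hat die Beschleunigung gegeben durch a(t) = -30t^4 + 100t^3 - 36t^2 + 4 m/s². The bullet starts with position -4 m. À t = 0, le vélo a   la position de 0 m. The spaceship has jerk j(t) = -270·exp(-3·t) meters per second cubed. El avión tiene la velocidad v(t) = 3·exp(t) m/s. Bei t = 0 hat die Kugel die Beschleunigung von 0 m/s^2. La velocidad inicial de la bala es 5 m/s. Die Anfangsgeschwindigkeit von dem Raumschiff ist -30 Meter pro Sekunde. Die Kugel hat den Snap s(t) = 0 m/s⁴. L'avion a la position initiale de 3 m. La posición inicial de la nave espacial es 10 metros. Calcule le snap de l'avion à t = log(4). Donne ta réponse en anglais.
We must differentiate our velocity equation v(t) = 3·exp(t) 3 times. Differentiating velocity, we get acceleration: a(t) = 3·exp(t). Taking d/dt of a(t), we find j(t) = 3·exp(t). Taking d/dt of j(t), we find s(t) = 3·exp(t). Using s(t) = 3·exp(t) and substituting t = log(4), we find s = 12.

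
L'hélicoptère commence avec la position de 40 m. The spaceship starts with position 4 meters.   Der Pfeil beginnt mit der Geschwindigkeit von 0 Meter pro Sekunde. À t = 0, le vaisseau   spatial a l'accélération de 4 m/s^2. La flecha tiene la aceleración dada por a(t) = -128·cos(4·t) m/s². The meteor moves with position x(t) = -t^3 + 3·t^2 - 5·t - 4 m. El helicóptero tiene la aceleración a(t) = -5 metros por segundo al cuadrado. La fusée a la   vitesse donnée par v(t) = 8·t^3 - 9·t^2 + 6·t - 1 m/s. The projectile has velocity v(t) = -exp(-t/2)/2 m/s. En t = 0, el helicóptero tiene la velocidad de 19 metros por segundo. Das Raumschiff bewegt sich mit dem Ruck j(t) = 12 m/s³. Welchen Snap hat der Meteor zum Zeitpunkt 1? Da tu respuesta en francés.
Pour résoudre ceci, nous devons prendre 4 dérivées de notre équation de la position x(t) = -t^3 + 3·t^2 - 5·t - 4. La dérivée de la position donne la vitesse: v(t) = -3·t^2 + 6·t - 5. En dérivant la vitesse, nous obtenons l'accélération: a(t) = 6 - 6·t. La dérivée de l'accélération donne le jerk: j(t) = -6. En dérivant le jerk, nous obtenons le snap: s(t) = 0. De l'équation du snap s(t) = 0, nous substituons t = 1 pour obtenir s = 0.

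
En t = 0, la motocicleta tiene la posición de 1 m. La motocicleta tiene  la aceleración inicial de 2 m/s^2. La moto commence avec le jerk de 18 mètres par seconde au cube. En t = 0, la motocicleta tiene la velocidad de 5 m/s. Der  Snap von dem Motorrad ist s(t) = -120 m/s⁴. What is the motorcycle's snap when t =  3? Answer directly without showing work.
s(3) = -120.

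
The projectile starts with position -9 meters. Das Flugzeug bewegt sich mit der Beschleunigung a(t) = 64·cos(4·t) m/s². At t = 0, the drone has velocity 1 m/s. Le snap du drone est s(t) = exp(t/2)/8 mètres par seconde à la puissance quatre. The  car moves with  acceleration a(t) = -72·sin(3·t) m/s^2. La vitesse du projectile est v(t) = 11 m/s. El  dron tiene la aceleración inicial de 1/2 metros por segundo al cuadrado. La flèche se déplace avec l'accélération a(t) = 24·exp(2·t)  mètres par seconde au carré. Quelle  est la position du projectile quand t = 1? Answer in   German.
Wir müssen das Integral unserer Gleichung für die Geschwindigkeit v(t) = 11 1-mal finden. Das Integral von der Geschwindigkeit ist die Position. Mit x(0) = -9 erhalten wir x(t) = 11·t - 9. Wir haben die Position x(t) = 11·t - 9. Durch Einsetzen von t = 1: x(1) = 2.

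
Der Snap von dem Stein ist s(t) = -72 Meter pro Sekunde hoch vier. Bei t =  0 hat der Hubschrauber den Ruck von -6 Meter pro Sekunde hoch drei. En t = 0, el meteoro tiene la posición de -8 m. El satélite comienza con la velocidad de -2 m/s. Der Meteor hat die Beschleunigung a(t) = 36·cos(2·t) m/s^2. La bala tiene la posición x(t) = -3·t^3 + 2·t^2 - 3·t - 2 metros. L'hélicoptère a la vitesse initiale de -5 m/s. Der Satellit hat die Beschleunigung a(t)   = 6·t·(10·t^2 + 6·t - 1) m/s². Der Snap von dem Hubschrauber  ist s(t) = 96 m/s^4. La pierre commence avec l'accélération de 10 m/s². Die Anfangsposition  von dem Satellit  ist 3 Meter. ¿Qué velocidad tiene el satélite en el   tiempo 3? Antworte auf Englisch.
To solve this, we need to take 1 antiderivative of our acceleration equation a(t) = 6·t·(10·t^2 + 6·t - 1). The antiderivative of acceleration, with v(0) = -2, gives velocity: v(t) = 15·t^4 + 12·t^3 - 3·t^2 - 2. From the given velocity equation v(t) = 15·t^4 + 12·t^3 - 3·t^2 - 2, we substitute t = 3 to get v = 1510.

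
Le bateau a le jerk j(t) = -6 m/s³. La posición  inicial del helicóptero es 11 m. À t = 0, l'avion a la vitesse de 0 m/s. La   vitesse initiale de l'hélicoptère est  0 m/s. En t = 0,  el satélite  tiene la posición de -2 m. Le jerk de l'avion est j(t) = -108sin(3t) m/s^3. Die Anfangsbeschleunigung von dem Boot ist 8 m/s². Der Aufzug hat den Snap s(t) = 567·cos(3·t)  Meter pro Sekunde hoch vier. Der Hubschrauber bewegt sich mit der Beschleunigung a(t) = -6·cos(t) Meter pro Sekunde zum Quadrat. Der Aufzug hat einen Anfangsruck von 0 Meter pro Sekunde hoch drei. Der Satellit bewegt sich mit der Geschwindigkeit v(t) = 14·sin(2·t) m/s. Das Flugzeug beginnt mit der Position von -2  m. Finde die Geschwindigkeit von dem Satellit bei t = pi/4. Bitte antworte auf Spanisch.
Tenemos la velocidad v(t) = 14·sin(2·t). Sustituyendo t = pi/4: v(pi/4) = 14.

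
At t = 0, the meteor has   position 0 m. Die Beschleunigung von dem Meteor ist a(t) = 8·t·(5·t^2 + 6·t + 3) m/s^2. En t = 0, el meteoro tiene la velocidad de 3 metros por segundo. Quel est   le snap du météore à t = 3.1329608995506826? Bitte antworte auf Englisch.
Starting from acceleration a(t) = 8·t·(5·t^2 + 6·t + 3), we take 2 derivatives. Taking d/dt of a(t), we find j(t) = 40·t^2 + 8·t·(10·t + 6) + 48·t + 24. Taking d/dt of j(t), we find s(t) = 240·t + 96. We have snap s(t) = 240·t + 96. Substituting t = 3.1329608995506826: s(3.1329608995506826) = 847.910615892164.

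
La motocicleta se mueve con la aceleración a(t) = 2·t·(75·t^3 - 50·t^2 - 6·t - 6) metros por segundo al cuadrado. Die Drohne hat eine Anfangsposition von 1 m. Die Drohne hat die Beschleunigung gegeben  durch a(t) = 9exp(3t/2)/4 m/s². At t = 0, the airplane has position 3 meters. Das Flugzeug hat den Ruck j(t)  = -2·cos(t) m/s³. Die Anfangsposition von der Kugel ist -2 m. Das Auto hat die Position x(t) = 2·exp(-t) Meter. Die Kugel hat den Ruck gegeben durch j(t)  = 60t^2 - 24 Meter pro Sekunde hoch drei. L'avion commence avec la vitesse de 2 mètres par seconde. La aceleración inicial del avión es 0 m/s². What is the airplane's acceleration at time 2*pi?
Starting from jerk j(t) = -2·cos(t), we take 1 antiderivative. Integrating jerk and using the initial condition a(0) = 0, we get a(t) = -2·sin(t). Using a(t) = -2·sin(t) and substituting t = 2*pi, we find a = 0.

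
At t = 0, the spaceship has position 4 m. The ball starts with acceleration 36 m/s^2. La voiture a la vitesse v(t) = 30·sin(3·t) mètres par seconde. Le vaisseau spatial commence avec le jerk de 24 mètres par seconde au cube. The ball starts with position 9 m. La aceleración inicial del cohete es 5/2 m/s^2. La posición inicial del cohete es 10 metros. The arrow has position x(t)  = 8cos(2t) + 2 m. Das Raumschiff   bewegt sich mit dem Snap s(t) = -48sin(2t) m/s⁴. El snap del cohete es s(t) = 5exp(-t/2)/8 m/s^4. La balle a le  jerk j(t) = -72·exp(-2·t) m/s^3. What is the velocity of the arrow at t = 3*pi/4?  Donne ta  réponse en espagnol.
Partiendo de la posición x(t) = 8·cos(2·t) + 2, tomamos 1 derivada. La derivada de la posición da la velocidad: v(t) = -16·sin(2·t). De la ecuación de la velocidad v(t) = -16·sin(2·t), sustituimos t = 3*pi/4 para obtener v = 16.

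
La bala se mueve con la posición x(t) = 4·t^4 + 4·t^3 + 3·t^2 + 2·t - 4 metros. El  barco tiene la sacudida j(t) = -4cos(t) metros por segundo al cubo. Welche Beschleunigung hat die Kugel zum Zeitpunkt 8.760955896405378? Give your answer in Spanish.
Partiendo de la posición x(t) = 4·t^4 + 4·t^3 + 3·t^2 + 2·t - 4, tomamos 2 derivadas. Tomando d/dt de x(t), encontramos v(t) = 16·t^3 + 12·t^2 + 6·t + 2. La derivada de la velocidad da la aceleración: a(t) = 48·t^2 + 24·t + 6. De la ecuación de la aceleración a(t) = 48·t^2 + 24·t + 6, sustituimos t = 8.760955896405378 para obtener a = 3900.47165601422.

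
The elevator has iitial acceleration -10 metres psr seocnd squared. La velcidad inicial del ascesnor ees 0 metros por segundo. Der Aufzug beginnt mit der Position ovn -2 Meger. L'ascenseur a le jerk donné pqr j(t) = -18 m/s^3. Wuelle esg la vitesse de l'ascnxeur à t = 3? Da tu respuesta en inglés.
Starting from jerk j(t) = -18, we take 2 antiderivatives. Finding the antiderivative of j(t) and using a(0) = -10: a(t) = -18·t - 10. Taking ∫a(t)dt and applying v(0) = 0, we find v(t) = t·(-9·t - 10). From the given velocity equation v(t) = t·(-9·t - 10), we substitute t = 3 to get v = -111.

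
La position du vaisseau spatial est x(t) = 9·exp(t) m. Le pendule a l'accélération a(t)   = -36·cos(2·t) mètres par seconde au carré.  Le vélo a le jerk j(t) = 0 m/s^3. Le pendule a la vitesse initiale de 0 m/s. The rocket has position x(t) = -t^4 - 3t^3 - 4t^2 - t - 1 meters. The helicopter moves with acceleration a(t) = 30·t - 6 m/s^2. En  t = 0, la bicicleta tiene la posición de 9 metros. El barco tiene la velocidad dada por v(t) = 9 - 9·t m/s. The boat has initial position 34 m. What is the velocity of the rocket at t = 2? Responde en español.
Debemos derivar nuestra ecuación de la posición x(t) = -t^4 - 3·t^3 - 4·t^2 - t - 1 1 vez. Tomando d/dt de x(t), encontramos v(t) = -4·t^3 - 9·t^2 - 8·t - 1. Tenemos la velocidad v(t) = -4·t^3 - 9·t^2 - 8·t - 1. Sustituyendo t = 2: v(2) = -85.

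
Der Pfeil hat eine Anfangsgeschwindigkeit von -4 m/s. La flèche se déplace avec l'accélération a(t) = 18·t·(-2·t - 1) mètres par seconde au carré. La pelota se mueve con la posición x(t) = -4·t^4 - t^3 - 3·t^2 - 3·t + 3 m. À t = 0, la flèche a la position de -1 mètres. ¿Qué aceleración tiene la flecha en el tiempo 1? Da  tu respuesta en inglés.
We have acceleration a(t) = 18·t·(-2·t - 1). Substituting t = 1: a(1) = -54.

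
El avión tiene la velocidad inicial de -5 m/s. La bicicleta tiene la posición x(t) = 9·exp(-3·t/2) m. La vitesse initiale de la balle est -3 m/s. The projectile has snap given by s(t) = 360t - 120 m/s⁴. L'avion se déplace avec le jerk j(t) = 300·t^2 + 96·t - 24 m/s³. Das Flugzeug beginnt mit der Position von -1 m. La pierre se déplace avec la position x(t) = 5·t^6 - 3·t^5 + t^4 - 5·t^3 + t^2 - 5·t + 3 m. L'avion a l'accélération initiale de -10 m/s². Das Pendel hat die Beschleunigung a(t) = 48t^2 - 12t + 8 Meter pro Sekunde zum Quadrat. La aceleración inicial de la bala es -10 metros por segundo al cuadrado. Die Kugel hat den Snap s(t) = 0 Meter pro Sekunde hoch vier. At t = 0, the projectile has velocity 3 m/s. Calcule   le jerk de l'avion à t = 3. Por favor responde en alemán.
Mit j(t) = 300·t^2 + 96·t - 24 und Einsetzen von t = 3, finden wir j = 2964.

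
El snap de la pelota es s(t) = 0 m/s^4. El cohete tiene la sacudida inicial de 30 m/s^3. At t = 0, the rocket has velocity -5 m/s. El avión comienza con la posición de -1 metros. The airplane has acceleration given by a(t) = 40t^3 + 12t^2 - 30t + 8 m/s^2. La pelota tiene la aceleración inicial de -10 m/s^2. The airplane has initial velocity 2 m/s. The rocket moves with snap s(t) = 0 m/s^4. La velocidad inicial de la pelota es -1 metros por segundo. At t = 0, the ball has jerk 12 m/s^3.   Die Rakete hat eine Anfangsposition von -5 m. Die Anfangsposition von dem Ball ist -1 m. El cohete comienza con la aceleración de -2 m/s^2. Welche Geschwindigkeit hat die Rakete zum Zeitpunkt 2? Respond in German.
Wir müssen unsere Gleichung für den Snap s(t) = 0 3-mal integrieren. Das Integral von dem Snap ist der Ruck. Mit j(0) = 30 erhalten wir j(t) = 30. Das Integral von dem Ruck ist die Beschleunigung. Mit a(0) = -2 erhalten wir a(t) = 30·t - 2. Die Stammfunktion von der Beschleunigung ist die Geschwindigkeit. Mit v(0) = -5 erhalten wir v(t) = 15·t^2 - 2·t - 5. Wir haben die Geschwindigkeit v(t) = 15·t^2 - 2·t - 5. Durch Einsetzen von t = 2: v(2) = 51.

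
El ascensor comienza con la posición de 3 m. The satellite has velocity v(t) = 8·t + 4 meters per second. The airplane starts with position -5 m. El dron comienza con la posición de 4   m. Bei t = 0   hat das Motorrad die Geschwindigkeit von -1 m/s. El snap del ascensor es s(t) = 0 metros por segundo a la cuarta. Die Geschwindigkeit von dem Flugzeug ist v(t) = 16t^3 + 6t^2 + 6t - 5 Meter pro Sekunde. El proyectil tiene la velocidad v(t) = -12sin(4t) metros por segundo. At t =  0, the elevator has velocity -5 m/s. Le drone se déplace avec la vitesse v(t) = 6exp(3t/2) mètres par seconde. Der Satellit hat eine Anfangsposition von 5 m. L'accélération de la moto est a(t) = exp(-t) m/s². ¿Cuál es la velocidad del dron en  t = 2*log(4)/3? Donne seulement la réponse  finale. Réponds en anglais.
The answer is 24.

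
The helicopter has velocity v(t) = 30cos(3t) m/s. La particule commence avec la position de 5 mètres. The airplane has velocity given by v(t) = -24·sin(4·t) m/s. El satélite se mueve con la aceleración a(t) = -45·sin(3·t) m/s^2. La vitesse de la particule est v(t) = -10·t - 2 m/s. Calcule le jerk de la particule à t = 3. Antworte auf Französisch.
En partant de la vitesse v(t) = -10·t - 2, nous prenons 2 dérivées. En dérivant la vitesse, nous obtenons l'accélération: a(t) = -10. En prenant d/dt de a(t), nous trouvons j(t) = 0. En utilisant j(t) = 0 et en substituant t = 3, nous trouvons j = 0.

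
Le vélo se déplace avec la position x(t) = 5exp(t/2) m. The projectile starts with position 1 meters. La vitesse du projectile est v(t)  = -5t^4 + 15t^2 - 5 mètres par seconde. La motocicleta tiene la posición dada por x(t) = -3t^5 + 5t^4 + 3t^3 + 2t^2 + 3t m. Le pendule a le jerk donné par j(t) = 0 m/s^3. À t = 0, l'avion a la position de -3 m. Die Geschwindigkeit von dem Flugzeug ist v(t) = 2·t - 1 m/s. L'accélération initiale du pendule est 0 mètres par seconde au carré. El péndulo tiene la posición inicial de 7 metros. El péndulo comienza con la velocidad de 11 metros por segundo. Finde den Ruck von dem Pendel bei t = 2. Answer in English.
We have jerk j(t) = 0. Substituting t = 2: j(2) = 0.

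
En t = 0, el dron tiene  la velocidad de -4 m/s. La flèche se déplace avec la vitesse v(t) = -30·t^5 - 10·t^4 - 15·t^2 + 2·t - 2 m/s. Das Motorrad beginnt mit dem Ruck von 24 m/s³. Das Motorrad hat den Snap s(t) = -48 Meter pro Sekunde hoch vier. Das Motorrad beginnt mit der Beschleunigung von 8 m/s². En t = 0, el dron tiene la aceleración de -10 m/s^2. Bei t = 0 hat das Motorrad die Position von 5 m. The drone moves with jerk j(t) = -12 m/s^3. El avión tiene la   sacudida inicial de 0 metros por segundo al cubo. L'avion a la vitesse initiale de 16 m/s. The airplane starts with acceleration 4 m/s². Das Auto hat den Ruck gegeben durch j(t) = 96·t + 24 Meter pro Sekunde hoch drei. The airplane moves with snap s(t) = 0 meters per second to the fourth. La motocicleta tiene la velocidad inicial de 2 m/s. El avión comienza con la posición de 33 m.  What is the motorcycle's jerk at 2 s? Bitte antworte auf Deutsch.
Um dies zu lösen, müssen wir 1 Integral unserer Gleichung für den Snap s(t) = -48 finden. Die Stammfunktion von dem Snap ist der Ruck. Mit j(0) = 24 erhalten wir j(t) = 24 - 48·t. Aus der Gleichung für den Ruck j(t) = 24 - 48·t, setzen wir t = 2 ein und erhalten j = -72.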